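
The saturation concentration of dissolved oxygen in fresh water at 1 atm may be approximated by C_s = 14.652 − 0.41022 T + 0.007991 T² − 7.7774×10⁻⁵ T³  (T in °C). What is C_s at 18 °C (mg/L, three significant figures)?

C_s ≈ 9.40 mg/L

C_s = 14.652 − 0.41022×18 + 0.007991×18² − 7.7774×10⁻⁵×18³ = 9.404 mg/L.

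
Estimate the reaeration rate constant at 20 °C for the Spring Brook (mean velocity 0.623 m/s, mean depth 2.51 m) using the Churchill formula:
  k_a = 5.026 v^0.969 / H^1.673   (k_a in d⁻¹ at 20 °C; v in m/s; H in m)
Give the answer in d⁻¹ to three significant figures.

k_a = 5.026 × 0.623^0.969 / 2.51^1.673 = 5.026 × 0.6322 / 4.663 = 0.6814 d⁻¹.

k_a ≈ 0.681 d⁻¹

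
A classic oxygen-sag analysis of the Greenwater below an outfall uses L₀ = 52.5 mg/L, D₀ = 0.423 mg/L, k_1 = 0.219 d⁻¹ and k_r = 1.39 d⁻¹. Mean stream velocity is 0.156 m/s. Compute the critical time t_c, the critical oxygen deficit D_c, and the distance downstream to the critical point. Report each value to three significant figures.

At the critical point dD/dt = 0, so k_1 L₀ e^(−k_1 t) = k_r D. Substituting D(t) from the Streeter–Phelps equation and solving for t gives
t_c = ln[(k_r/k_1)(1 − D₀(k_r−k_1)/(k_1 L₀))] / (k_r−k_1).
Here k_r−k_1 = 1.171 d⁻¹ and 1 − D₀(k_r−k_1)/(k_1 L₀) = 1 − 0.423×1.171/(0.219×52.5) = 0.9569, so
t_c = ln(6.347 × 0.9569) / 1.171 = 1.804 / 1.171 = 1.541 d.
D_c = (k_1/k_r) L₀ e^(−k_1 t_c) = (0.219/1.39) × 52.5 × e^(−0.219×1.541) = 0.1576 × 52.5 × 0.7136 = 5.903 mg/L.
x_c = v t_c = 0.156 m/s × 1.541 d × 86400 s/d = 20760 m ≈ 20.8 km.

t_c ≈ 1.54 d; D_c ≈ 5.90 mg/L; x_c ≈ 20.8 km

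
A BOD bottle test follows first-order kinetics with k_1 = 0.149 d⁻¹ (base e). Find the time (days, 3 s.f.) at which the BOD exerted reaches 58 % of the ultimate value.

y/L₀ = 1 − e^(−k_1 t) = 0.58 ⇒ e^(−k_1 t) = 0.420
t = −ln(0.420) / 0.149 = 0.8675 / 0.149 = 5.822 d.

t ≈ 5.82 d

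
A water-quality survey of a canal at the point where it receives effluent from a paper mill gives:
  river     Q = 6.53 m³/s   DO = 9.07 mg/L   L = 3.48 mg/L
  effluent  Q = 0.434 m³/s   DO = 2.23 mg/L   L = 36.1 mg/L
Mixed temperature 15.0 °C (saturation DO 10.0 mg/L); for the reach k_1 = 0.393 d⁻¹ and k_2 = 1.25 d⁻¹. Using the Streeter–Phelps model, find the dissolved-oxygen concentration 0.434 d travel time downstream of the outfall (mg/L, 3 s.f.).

DO ≈ 8.55 mg/L

Mixed DO = (6.53×9.07 + 0.434×2.23)/(6.53+0.434) = 60.19/6.964 = 8.644 mg/L.
Mixed L₀ = (6.53×3.48 + 0.434×36.1)/(6.964) = 38.39/6.964 = 5.513 mg/L.
Initial deficit D₀ = C_s − DO₀ = 10.0 − 8.644 = 1.356 mg/L.
D(0.434) = [0.393×5.513/(1.25−0.393)](e^(−0.393×0.434) − e^(−1.25×0.434)) + 1.356 e^(−1.25×0.434)
= 2.528 × (0.8432 − 0.5813) + 1.356 × 0.5813 = 1.450 mg/L.
DO = 10.0 − 1.450 = 8.550 mg/L.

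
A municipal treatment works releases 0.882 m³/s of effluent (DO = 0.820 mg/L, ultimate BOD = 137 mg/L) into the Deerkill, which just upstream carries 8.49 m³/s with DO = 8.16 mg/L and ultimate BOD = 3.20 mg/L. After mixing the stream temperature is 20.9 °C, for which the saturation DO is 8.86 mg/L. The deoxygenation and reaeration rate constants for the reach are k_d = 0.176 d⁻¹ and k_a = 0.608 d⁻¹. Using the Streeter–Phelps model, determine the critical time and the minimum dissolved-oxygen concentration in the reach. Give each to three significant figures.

Mixed DO = (8.49×8.16 + 0.882×0.820)/(8.49+0.882) = 70.00/9.372 = 7.469 mg/L.
Mixed L₀ = (8.49×3.20 + 0.882×137)/(9.372) = 148.0/9.372 = 15.79 mg/L.
Initial deficit D₀ = C_s − DO₀ = 8.86 − 7.469 = 1.391 mg/L.
t_c = (1/0.4320) ln[(0.608/0.176)(1 − 1.391×0.4320/(0.176×15.79))] = 2.315 × ln(2.708) = 2.306 d.
D_c = (0.176/0.608) × 15.79 × e^(−0.176×2.306) = 0.2895 × 15.79 × 0.6664 = 3.046 mg/L.
Minimum DO = 8.86 − 3.046 = 5.814 mg/L.

t_c ≈ 2.31 d; minimum DO ≈ 5.81 mg/L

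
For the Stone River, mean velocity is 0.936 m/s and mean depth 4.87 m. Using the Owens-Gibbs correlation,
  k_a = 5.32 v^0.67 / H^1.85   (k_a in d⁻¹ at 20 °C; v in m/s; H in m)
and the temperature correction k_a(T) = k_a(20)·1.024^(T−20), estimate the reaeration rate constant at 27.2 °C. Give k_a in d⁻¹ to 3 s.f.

k_a(20) = 5.32 × 0.936^0.67 / 4.87^1.85 = 5.32 × 0.9567 / 18.70 = 0.2721 d⁻¹.
k_a(27.2) = 0.2721 × 1.024^(27.2−20) = 0.2721 × 1.186 = 0.3228 d⁻¹.

k_a ≈ 0.323 d⁻¹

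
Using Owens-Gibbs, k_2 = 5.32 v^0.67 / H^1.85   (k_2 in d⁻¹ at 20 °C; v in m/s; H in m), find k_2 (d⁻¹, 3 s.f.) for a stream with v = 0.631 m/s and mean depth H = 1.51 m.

k_2 ≈ 1.82 d⁻¹

k_2 = 5.32 × 0.631^0.67 / 1.51^1.85 = 5.32 × 0.7345 / 2.143 = 1.823 d⁻¹.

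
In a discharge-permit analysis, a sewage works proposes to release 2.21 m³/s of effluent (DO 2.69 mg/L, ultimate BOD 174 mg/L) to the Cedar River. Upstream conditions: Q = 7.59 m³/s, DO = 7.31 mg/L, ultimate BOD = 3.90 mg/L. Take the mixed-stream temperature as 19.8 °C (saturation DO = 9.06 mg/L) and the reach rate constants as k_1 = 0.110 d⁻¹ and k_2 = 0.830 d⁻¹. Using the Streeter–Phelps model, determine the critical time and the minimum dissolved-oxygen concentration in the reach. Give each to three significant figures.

Mixed DO = (7.59×7.31 + 2.21×2.69)/(7.59+2.21) = 61.43/9.800 = 6.268 mg/L.
Mixed L₀ = (7.59×3.90 + 2.21×174)/(9.800) = 414.1/9.800 = 42.26 mg/L.
Initial deficit D₀ = C_s − DO₀ = 9.06 − 6.268 = 2.792 mg/L.
t_c = (1/0.7200) ln[(0.830/0.110)(1 − 2.792×0.7200/(0.110×42.26))] = 1.389 × ln(4.283) = 2.020 d.
D_c = (0.110/0.830) × 42.26 × e^(−0.110×2.020) = 0.1325 × 42.26 × 0.8007 = 4.485 mg/L.
Minimum DO = 9.06 − 4.485 = 4.575 mg/L.

t_c ≈ 2.02 d; minimum DO ≈ 4.58 mg/L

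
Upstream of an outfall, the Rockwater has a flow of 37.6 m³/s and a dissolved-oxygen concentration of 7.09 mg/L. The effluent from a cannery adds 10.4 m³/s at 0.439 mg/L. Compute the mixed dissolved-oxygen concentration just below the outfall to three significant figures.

5.65 mg/L

Flow-weighted mixing: C = (Q_r C_r + Q_w C_w)/(Q_r + Q_w)
= (37.6×7.09 + 10.4×0.439)/(37.6 + 10.4) = 271.1/48.00 = 5.649 mg/L.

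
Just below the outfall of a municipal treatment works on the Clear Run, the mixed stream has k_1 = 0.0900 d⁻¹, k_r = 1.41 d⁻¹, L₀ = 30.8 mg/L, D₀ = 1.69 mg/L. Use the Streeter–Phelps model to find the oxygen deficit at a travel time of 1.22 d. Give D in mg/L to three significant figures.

D ≈ 1.81 mg/L

k_1 L₀/(k_r−k_1) = 0.0900×30.8/(1.41−0.0900) = 2.772/1.320 = 2.100 mg/L.
e^(−k_1 t) = e^(−0.0900×1.220) = 0.8960; e^(−k_r t) = e^(−1.41×1.220) = 0.1790.
D = 2.100 × (0.8960 − 0.1790) + 1.69 × 0.1790 = 1.506 + 0.3026 = 1.808 mg/L.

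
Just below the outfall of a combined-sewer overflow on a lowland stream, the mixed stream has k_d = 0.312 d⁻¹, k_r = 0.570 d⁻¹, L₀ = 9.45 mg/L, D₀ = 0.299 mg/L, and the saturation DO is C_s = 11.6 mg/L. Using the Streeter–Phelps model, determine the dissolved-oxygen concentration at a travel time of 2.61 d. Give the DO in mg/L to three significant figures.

DO ≈ 9.05 mg/L

k_d L₀/(k_r−k_d) = 0.312×9.45/(0.570−0.312) = 2.948/0.2580 = 11.43 mg/L.
e^(−k_d t) = e^(−0.312×2.610) = 0.4429; e^(−k_r t) = e^(−0.570×2.610) = 0.2259.
D = 11.43 × (0.4429 − 0.2259) + 0.299 × 0.2259 = 2.480 + 0.06754 = 2.548 mg/L.
DO = C_s − D = 11.6 − 2.548 = 9.052 mg/L.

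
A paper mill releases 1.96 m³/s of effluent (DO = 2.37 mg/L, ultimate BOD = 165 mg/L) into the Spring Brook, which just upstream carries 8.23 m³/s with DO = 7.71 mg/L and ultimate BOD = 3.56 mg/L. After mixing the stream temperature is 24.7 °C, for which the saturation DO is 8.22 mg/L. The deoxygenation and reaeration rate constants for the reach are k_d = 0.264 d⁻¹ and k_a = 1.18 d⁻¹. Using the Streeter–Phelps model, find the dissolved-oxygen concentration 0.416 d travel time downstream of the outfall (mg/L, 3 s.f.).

Mixed DO = (8.23×7.71 + 1.96×2.37)/(8.23+1.96) = 68.10/10.19 = 6.683 mg/L.
Mixed L₀ = (8.23×3.56 + 1.96×165)/(10.19) = 352.7/10.19 = 34.61 mg/L.
Initial deficit D₀ = C_s − DO₀ = 8.22 − 6.683 = 1.537 mg/L.
D(0.416) = [0.264×34.61/(1.18−0.264)](e^(−0.264×0.416) − e^(−1.18×0.416)) + 1.537 e^(−1.18×0.416)
= 9.976 × (0.8960 − 0.6121) + 1.537 × 0.6121 = 3.773 mg/L.
DO = 8.22 − 3.773 = 4.447 mg/L.

DO ≈ 4.45 mg/L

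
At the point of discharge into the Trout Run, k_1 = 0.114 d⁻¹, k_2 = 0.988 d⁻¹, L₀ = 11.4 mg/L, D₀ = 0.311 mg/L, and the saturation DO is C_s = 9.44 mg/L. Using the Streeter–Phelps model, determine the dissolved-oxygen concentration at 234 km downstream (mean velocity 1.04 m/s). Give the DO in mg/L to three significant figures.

DO ≈ 8.42 mg/L

Travel time t = x/v = 234 km / (1.04 m/s) = 234000 m / 1.04 m/s = 225000 s = 2.604 d.
k_1 L₀/(k_2−k_1) = 0.114×11.4/(0.988−0.114) = 1.300/0.8740 = 1.487 mg/L.
e^(−k_1 t) = e^(−0.114×2.604) = 0.7431; e^(−k_2 t) = e^(−0.988×2.604) = 0.07631.
D = 1.487 × (0.7431 − 0.07631) + 0.311 × 0.07631 = 0.9915 + 0.02373 = 1.015 mg/L.
DO = C_s − D = 9.44 − 1.015 = 8.425 mg/L.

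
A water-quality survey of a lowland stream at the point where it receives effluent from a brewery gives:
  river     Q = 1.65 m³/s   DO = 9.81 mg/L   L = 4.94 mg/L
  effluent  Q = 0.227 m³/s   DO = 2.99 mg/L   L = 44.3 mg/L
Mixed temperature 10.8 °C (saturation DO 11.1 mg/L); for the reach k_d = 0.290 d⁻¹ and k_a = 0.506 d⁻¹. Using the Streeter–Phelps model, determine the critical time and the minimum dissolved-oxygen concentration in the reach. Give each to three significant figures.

t_c ≈ 1.76 d; minimum DO ≈ 7.76 mg/L

Mixed DO = (1.65×9.81 + 0.227×2.99)/(1.65+0.227) = 16.87/1.877 = 8.985 mg/L.
Mixed L₀ = (1.65×4.94 + 0.227×44.3)/(1.877) = 18.21/1.877 = 9.700 mg/L.
Initial deficit D₀ = C_s − DO₀ = 11.1 − 8.985 = 2.115 mg/L.
t_c = (1/0.2160) ln[(0.506/0.290)(1 − 2.115×0.2160/(0.290×9.700))] = 4.630 × ln(1.461) = 1.757 d.
D_c = (0.290/0.506) × 9.700 × e^(−0.290×1.757) = 0.5731 × 9.700 × 0.6008 = 3.340 mg/L.
Minimum DO = 11.1 − 3.340 = 7.760 mg/L.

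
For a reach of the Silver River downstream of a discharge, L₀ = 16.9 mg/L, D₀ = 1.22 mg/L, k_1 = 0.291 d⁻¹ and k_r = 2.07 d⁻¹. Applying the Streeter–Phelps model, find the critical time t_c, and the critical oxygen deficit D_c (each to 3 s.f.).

At the critical point dD/dt = 0, so k_1 L₀ e^(−k_1 t) = k_r D. Substituting D(t) from the Streeter–Phelps equation and solving for t gives
t_c = ln[(k_r/k_1)(1 − D₀(k_r−k_1)/(k_1 L₀))] / (k_r−k_1).
Here k_r−k_1 = 1.779 d⁻¹ and 1 − D₀(k_r−k_1)/(k_1 L₀) = 1 − 1.22×1.779/(0.291×16.9) = 0.5587, so
t_c = ln(7.113 × 0.5587) / 1.779 = 1.380 / 1.779 = 0.7756 d.
L(t_c) = L₀ e^(−k_1 t_c) = 16.9 × 0.7980 = 13.49 mg/L, and at the critical point k_r D_c = k_1 L, so D_c = (0.291/2.07) × 13.49 = 1.896 mg/L.

t_c ≈ 0.776 d; D_c ≈ 1.90 mg/L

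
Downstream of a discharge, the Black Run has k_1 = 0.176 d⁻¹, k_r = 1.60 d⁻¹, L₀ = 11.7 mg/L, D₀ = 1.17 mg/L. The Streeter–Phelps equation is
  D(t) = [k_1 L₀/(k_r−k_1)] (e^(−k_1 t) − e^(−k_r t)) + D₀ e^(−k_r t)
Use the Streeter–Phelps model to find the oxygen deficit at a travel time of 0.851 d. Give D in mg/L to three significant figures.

k_1 L₀/(k_r−k_1) = 0.176×11.7/(1.60−0.176) = 2.059/1.424 = 1.446 mg/L.
e^(−k_1 t) = e^(−0.176×0.8510) = 0.8609; e^(−k_r t) = e^(−1.60×0.8510) = 0.2563.
D = 1.446 × (0.8609 − 0.2563) + 1.17 × 0.2563 = 0.8744 + 0.2998 = 1.174 mg/L.

D ≈ 1.17 mg/L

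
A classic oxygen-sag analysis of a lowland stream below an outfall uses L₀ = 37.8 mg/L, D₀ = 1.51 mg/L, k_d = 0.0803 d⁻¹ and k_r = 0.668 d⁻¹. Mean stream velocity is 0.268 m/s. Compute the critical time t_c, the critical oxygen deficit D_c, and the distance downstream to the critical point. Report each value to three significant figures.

t_c ≈ 3.02 d; D_c ≈ 3.57 mg/L; x_c ≈ 69.8 km

With k_r/k_d = 8.319 and 1 − D₀(k_r−k_d)/(k_d L₀) = 0.7076,
t_c = ln(8.319 × 0.7076) / (0.668 − 0.0803) = ln(5.887) / 0.5877 = 1.773/0.5877 = 3.016 d.
D_c = (k_d/k_r) L₀ e^(−k_d t_c) = (0.0803/0.668) × 37.8 × e^(−0.0803×3.016) = 0.1202 × 37.8 × 0.7849 = 3.566 mg/L.
x_c = v t_c = 0.268 m/s × 3.016 d × 86400 s/d = 69840 m ≈ 69.8 km.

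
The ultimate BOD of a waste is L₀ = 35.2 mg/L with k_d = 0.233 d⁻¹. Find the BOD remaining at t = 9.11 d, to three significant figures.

L_t = L₀ e^(−k_d t) = 35.2 × e^(−0.233×9.11) = 35.2 × 0.1197 = 4.214 mg/L.

L ≈ 4.21 mg/L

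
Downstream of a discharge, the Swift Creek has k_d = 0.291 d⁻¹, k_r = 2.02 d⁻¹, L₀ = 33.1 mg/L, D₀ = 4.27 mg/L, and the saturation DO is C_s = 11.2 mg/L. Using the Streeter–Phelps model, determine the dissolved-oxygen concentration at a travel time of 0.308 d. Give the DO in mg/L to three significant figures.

DO ≈ 6.80 mg/L

k_d L₀/(k_r−k_d) = 0.291×33.1/(2.02−0.291) = 9.632/1.729 = 5.571 mg/L.
e^(−k_d t) = e^(−0.291×0.3080) = 0.9143; e^(−k_r t) = e^(−2.02×0.3080) = 0.5368.
D = 5.571 × (0.9143 − 0.5368) + 4.27 × 0.5368 = 2.103 + 2.292 = 4.395 mg/L.
DO = C_s − D = 11.2 − 4.395 = 6.805 mg/L.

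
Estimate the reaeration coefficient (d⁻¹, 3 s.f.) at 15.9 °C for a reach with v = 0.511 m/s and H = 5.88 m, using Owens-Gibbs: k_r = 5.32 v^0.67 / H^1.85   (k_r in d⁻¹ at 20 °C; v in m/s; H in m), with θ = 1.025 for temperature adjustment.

k_r(20) = 5.32 × 0.511^0.67 / 5.88^1.85 = 5.32 × 0.6377 / 26.51 = 0.1280 d⁻¹.
k_r(15.9) = 0.1280 × 1.025^(15.9−20) = 0.1280 × 0.9037 = 0.1157 d⁻¹.

k_r ≈ 0.116 d⁻¹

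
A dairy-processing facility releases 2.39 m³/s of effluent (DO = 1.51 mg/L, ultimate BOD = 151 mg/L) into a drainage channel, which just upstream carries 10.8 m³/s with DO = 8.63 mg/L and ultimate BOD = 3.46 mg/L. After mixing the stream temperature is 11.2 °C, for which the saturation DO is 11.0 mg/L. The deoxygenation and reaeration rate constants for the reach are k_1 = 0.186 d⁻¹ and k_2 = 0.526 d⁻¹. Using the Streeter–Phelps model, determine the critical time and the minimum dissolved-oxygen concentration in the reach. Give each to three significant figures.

Mixed DO = (10.8×8.63 + 2.39×1.51)/(10.8+2.39) = 96.81/13.19 = 7.340 mg/L.
Mixed L₀ = (10.8×3.46 + 2.39×151)/(13.19) = 398.3/13.19 = 30.19 mg/L.
Initial deficit D₀ = C_s − DO₀ = 11.0 − 7.340 = 3.660 mg/L.
t_c = (1/0.3400) ln[(0.526/0.186)(1 − 3.660×0.3400/(0.186×30.19))] = 2.941 × ln(2.201) = 2.321 d.
D_c = (0.186/0.526) × 30.19 × e^(−0.186×2.321) = 0.3536 × 30.19 × 0.6494 = 6.934 mg/L.
Minimum DO = 11.0 − 6.934 = 4.066 mg/L.

t_c ≈ 2.32 d; minimum DO ≈ 4.07 mg/L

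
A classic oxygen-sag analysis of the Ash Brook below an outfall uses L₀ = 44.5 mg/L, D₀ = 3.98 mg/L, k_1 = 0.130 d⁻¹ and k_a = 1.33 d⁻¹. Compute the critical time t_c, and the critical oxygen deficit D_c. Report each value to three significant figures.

t_c ≈ 0.483 d; D_c ≈ 4.09 mg/L

t_c = [1/(k_a−k_1)] ln[(k_a/k_1)(1 − D₀(k_a−k_1)/(k_1 L₀))]
= [1/(1.33−0.130)] ln[(1.33/0.130)(1 − 3.98×1.200/(0.130×44.5))]
= (1/1.200) ln[10.23 × 0.1744] = 0.8333 × ln(1.784) = 0.8333 × 0.5791 = 0.4826 d.
L(t_c) = L₀ e^(−k_1 t_c) = 44.5 × 0.9392 = 41.79 mg/L, and at the critical point k_a D_c = k_1 L, so D_c = (0.130/1.33) × 41.79 = 4.085 mg/L.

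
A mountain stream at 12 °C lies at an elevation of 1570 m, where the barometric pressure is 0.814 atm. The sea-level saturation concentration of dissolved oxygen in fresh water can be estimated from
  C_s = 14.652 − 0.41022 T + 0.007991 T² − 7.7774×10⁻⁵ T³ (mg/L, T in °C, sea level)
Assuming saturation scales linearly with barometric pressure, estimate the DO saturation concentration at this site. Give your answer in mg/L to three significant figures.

At sea level: C_s = 14.652 − 0.41022×12 + 0.007991×12² − 7.7774×10⁻⁵×12³ = 10.75 mg/L.
Pressure correction: C_s' = 10.75 × 0.814 = 8.747 mg/L.

C_s ≈ 8.75 mg/L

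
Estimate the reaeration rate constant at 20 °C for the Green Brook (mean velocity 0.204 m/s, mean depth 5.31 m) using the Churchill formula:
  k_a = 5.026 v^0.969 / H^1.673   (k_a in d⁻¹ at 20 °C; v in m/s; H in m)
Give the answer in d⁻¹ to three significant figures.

k_a ≈ 0.0659 d⁻¹

k_a = 5.026 × 0.204^0.969 / 5.31^1.673 = 5.026 × 0.2143 / 16.33 = 0.06594 d⁻¹.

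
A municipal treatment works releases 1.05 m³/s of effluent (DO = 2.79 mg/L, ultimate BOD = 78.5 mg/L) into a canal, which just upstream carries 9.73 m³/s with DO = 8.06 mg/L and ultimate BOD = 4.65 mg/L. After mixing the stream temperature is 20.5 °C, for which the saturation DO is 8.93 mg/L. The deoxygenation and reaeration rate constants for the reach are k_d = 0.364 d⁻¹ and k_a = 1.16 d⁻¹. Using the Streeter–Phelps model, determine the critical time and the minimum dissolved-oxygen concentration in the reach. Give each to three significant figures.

t_c ≈ 1.09 d; minimum DO ≈ 6.43 mg/L

Mixed DO = (9.73×8.06 + 1.05×2.79)/(9.73+1.05) = 81.35/10.78 = 7.547 mg/L.
Mixed L₀ = (9.73×4.65 + 1.05×78.5)/(10.78) = 127.7/10.78 = 11.84 mg/L.
Initial deficit D₀ = C_s − DO₀ = 8.93 − 7.547 = 1.383 mg/L.
t_c = (1/0.7960) ln[(1.16/0.364)(1 − 1.383×0.7960/(0.364×11.84))] = 1.256 × ln(2.373) = 1.086 d.
D_c = (0.364/1.16) × 11.84 × e^(−0.364×1.086) = 0.3138 × 11.84 × 0.6736 = 2.503 mg/L.
Minimum DO = 8.93 − 2.503 = 6.427 mg/L.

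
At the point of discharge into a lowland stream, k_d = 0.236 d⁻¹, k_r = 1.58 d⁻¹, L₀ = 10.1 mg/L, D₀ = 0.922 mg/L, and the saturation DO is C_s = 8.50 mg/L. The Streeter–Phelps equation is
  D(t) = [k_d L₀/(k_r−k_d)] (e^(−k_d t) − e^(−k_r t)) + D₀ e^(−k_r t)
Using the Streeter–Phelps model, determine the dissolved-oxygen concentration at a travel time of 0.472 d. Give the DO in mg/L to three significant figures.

k_d L₀/(k_r−k_d) = 0.236×10.1/(1.58−0.236) = 2.384/1.344 = 1.774 mg/L.
e^(−k_d t) = e^(−0.236×0.4720) = 0.8946; e^(−k_r t) = e^(−1.58×0.4720) = 0.4744.
D = 1.774 × (0.8946 − 0.4744) + 0.922 × 0.4744 = 0.7453 + 0.4374 = 1.183 mg/L.
DO = C_s − D = 8.50 − 1.183 = 7.317 mg/L.

DO ≈ 7.32 mg/L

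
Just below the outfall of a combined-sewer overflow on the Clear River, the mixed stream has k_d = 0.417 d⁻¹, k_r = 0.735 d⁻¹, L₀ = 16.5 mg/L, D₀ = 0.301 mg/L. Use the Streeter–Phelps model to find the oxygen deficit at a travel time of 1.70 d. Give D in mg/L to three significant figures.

k_d L₀/(k_r−k_d) = 0.417×16.5/(0.735−0.417) = 6.880/0.3180 = 21.64 mg/L.
e^(−k_d t) = e^(−0.417×1.700) = 0.4922; e^(−k_r t) = e^(−0.735×1.700) = 0.2866.
D = 21.64 × (0.4922 − 0.2866) + 0.301 × 0.2866 = 4.447 + 0.08628 = 4.533 mg/L.

D ≈ 4.53 mg/L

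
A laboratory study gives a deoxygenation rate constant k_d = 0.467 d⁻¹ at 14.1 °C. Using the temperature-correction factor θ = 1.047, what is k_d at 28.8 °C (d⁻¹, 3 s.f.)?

k_d ≈ 0.917 d⁻¹

k_d(T₂) = k_d(T₁) · θ^(T₂−T₁) = 0.467 × 1.047^(28.8−14.1)
= 0.467 × 1.047^14.7 = 0.467 × 1.964 = 0.9173 d⁻¹.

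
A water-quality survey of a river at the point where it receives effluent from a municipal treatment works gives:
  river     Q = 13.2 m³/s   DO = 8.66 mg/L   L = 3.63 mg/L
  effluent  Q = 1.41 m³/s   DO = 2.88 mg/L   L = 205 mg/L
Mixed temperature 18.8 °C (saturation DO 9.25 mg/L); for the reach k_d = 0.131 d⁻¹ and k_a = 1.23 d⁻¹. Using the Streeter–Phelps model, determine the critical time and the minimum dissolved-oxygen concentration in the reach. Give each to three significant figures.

t_c ≈ 1.55 d; minimum DO ≈ 7.24 mg/L

Mixed DO = (13.2×8.66 + 1.41×2.88)/(13.2+1.41) = 118.4/14.61 = 8.102 mg/L.
Mixed L₀ = (13.2×3.63 + 1.41×205)/(14.61) = 337.0/14.61 = 23.06 mg/L.
Initial deficit D₀ = C_s − DO₀ = 9.25 − 8.102 = 1.148 mg/L.
t_c = (1/1.099) ln[(1.23/0.131)(1 − 1.148×1.099/(0.131×23.06))] = 0.9099 × ln(5.469) = 1.546 d.
D_c = (0.131/1.23) × 23.06 × e^(−0.131×1.546) = 0.1065 × 23.06 × 0.8167 = 2.006 mg/L.
Minimum DO = 9.25 − 2.006 = 7.244 mg/L.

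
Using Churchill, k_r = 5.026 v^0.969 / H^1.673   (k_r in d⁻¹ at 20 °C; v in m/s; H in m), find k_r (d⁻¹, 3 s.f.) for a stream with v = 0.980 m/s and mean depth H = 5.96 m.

k_r = 5.026 × 0.980^0.969 / 5.96^1.673 = 5.026 × 0.9806 / 19.81 = 0.2487 d⁻¹.

k_r ≈ 0.249 d⁻¹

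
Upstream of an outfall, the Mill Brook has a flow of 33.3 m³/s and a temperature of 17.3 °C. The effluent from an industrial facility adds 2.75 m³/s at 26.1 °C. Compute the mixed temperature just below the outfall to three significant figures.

18.0 °C

Flow-weighted mixing: C = (Q_r C_r + Q_w C_w)/(Q_r + Q_w)
= (33.3×17.3 + 2.75×26.1)/(33.3 + 2.75) = 647.9/36.05 = 17.97 °C.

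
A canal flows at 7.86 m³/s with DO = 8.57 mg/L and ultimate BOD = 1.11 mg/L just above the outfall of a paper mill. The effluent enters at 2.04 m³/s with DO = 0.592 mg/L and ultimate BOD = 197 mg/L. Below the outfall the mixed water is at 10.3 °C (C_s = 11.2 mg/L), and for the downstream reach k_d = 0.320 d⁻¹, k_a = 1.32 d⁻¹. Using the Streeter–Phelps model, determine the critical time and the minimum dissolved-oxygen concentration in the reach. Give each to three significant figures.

Mixed DO = (7.86×8.57 + 2.04×0.592)/(7.86+2.04) = 68.57/9.900 = 6.926 mg/L.
Mixed L₀ = (7.86×1.11 + 2.04×197)/(9.900) = 410.6/9.900 = 41.48 mg/L.
Initial deficit D₀ = C_s − DO₀ = 11.2 − 6.926 = 4.274 mg/L.
t_c = (1/1.000) ln[(1.32/0.320)(1 − 4.274×1.000/(0.320×41.48))] = 1.000 × ln(2.797) = 1.028 d.
D_c = (0.320/1.32) × 41.48 × e^(−0.320×1.028) = 0.2424 × 41.48 × 0.7196 = 7.235 mg/L.
Minimum DO = 11.2 − 7.235 = 3.965 mg/L.

t_c ≈ 1.03 d; minimum DO ≈ 3.96 mg/L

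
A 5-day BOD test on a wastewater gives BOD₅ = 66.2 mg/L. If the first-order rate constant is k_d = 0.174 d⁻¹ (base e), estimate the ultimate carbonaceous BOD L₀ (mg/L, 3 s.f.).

BOD₅ = L₀(1 − e^(−5k_d)) ⇒ L₀ = BOD₅ / (1 − e^(−5×0.174))
= 66.2 / (1 − 0.4190) = 66.2 / 0.5810 = 113.9 mg/L.

L₀ ≈ 114 mg/L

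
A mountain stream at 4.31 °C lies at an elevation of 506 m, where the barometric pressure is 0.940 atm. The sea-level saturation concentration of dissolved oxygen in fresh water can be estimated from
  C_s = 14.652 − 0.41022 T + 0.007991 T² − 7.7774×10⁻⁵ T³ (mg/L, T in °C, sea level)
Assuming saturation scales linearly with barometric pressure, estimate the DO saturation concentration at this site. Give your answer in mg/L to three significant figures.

At sea level: C_s = 14.652 − 0.41022×4.31 + 0.007991×4.31² − 7.7774×10⁻⁵×4.31³ = 13.03 mg/L.
Pressure correction: C_s' = 13.03 × 0.940 = 12.24 mg/L.

C_s ≈ 12.2 mg/L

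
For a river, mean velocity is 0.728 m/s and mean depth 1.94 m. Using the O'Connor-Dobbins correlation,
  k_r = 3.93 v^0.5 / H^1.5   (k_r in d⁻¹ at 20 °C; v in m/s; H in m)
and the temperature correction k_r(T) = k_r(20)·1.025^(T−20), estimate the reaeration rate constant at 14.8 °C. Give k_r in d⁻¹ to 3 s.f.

k_r ≈ 1.09 d⁻¹

k_r(20) = 3.93 × 0.728^0.5 / 1.94^1.5 = 3.93 × 0.8532 / 2.702 = 1.241 d⁻¹.
k_r(14.8) = 1.241 × 1.025^(14.8−20) = 1.241 × 0.8795 = 1.091 d⁻¹.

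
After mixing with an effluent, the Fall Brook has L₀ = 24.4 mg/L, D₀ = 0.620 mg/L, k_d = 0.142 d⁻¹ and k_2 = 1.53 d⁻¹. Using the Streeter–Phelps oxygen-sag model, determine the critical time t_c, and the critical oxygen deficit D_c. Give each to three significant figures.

t_c ≈ 1.51 d; D_c ≈ 1.83 mg/L

At the critical point dD/dt = 0, so k_d L₀ e^(−k_d t) = k_2 D. Substituting D(t) from the Streeter–Phelps equation and solving for t gives
t_c = ln[(k_2/k_d)(1 − D₀(k_2−k_d)/(k_d L₀))] / (k_2−k_d).
Here k_2−k_d = 1.388 d⁻¹ and 1 − D₀(k_2−k_d)/(k_d L₀) = 1 − 0.620×1.388/(0.142×24.4) = 0.7516, so
t_c = ln(10.77 × 0.7516) / 1.388 = 2.092 / 1.388 = 1.507 d.
L(t_c) = L₀ e^(−k_d t_c) = 24.4 × 0.8074 = 19.70 mg/L, and at the critical point k_2 D_c = k_d L, so D_c = (0.142/1.53) × 19.70 = 1.828 mg/L.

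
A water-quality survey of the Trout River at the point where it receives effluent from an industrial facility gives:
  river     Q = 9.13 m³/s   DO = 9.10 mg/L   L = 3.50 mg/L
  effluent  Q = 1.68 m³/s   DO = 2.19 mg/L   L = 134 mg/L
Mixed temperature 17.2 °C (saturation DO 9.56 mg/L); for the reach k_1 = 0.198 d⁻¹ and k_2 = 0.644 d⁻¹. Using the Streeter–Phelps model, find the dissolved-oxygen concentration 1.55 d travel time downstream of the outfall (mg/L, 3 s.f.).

Mixed DO = (9.13×9.10 + 1.68×2.19)/(9.13+1.68) = 86.76/10.81 = 8.026 mg/L.
Mixed L₀ = (9.13×3.50 + 1.68×134)/(10.81) = 257.1/10.81 = 23.78 mg/L.
Initial deficit D₀ = C_s − DO₀ = 9.56 − 8.026 = 1.534 mg/L.
D(1.55) = [0.198×23.78/(0.644−0.198)](e^(−0.198×1.55) − e^(−0.644×1.55)) + 1.534 e^(−0.644×1.55)
= 10.56 × (0.7357 − 0.3685) + 1.534 × 0.3685 = 4.442 mg/L.
DO = 9.56 − 4.442 = 5.118 mg/L.

DO ≈ 5.12 mg/L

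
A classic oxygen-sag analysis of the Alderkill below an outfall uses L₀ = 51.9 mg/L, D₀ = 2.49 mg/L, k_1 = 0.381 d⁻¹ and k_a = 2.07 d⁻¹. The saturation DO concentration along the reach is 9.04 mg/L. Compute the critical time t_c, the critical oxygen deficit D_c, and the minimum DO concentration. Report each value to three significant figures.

t_c ≈ 0.860 d; D_c ≈ 6.88 mg/L; min DO ≈ 2.16 mg/L

With k_a/k_1 = 5.433 and 1 − D₀(k_a−k_1)/(k_1 L₀) = 0.7873,
t_c = ln(5.433 × 0.7873) / (2.07 − 0.381) = ln(4.278) / 1.689 = 1.453/1.689 = 0.8605 d.
D_c = (k_1/k_a) L₀ e^(−k_1 t_c) = (0.381/2.07) × 51.9 × e^(−0.381×0.8605) = 0.1841 × 51.9 × 0.7205 = 6.882 mg/L.
Minimum DO = C_s − D_c = 9.04 − 6.882 = 2.158 mg/L.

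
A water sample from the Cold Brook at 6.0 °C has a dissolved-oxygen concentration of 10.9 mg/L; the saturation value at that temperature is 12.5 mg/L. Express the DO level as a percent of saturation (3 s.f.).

% saturation = C/C_s × 100 = 10.9/12.5 × 100 = 87.2 %.

87.2 % saturation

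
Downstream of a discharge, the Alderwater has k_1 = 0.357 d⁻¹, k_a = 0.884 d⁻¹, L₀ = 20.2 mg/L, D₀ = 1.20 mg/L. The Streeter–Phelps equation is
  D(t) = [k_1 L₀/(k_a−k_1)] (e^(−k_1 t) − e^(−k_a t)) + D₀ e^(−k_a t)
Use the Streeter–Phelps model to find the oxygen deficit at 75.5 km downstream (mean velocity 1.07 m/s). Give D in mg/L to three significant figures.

D ≈ 4.16 mg/L

Travel time t = x/v = 75.5 km / (1.07 m/s) = 75500 m / 1.07 m/s = 70560 s = 0.8167 d.
k_1 L₀/(k_a−k_1) = 0.357×20.2/(0.884−0.357) = 7.211/0.5270 = 13.68 mg/L.
e^(−k_1 t) = e^(−0.357×0.8167) = 0.7471; e^(−k_a t) = e^(−0.884×0.8167) = 0.4858.
D = 13.68 × (0.7471 − 0.4858) + 1.20 × 0.4858 = 3.576 + 0.5830 = 4.158 mg/L.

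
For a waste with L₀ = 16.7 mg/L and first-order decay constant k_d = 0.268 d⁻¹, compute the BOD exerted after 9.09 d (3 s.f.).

y ≈ 15.2 mg/L

y_t = L₀(1 − e^(−k_d t)) = 16.7 × (1 − e^(−0.268×9.09))
= 16.7 × (1 − 0.08750) = 16.7 × 0.9125 = 15.24 mg/L.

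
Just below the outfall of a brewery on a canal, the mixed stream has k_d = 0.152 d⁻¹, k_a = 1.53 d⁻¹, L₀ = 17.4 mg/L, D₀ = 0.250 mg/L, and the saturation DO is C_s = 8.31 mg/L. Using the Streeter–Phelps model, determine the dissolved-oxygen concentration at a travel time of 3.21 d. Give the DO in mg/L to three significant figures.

DO ≈ 7.14 mg/L

k_d L₀/(k_a−k_d) = 0.152×17.4/(1.53−0.152) = 2.645/1.378 = 1.919 mg/L.
e^(−k_d t) = e^(−0.152×3.210) = 0.6139; e^(−k_a t) = e^(−1.53×3.210) = 0.007363.
D = 1.919 × (0.6139 − 0.007363) + 0.250 × 0.007363 = 1.164 + 0.001841 = 1.166 mg/L.
DO = C_s − D = 8.31 − 1.166 = 7.144 mg/L.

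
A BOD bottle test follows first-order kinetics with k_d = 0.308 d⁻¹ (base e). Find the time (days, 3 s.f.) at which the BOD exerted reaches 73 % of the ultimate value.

y/L₀ = 1 − e^(−k_d t) = 0.73 ⇒ e^(−k_d t) = 0.270
t = −ln(0.270) / 0.308 = 1.309 / 0.308 = 4.251 d.

t ≈ 4.25 d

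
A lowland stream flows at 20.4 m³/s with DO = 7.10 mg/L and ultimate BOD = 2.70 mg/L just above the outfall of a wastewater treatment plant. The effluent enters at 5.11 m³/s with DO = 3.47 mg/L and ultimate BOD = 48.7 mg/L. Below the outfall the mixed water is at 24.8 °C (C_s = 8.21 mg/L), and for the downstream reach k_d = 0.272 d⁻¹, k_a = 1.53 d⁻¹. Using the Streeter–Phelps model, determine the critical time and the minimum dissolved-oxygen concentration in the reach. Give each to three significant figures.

t_c ≈ 0.380 d; minimum DO ≈ 6.30 mg/L

Mixed DO = (20.4×7.10 + 5.11×3.47)/(20.4+5.11) = 162.6/25.51 = 6.373 mg/L.
Mixed L₀ = (20.4×2.70 + 5.11×48.7)/(25.51) = 303.9/25.51 = 11.91 mg/L.
Initial deficit D₀ = C_s − DO₀ = 8.21 − 6.373 = 1.837 mg/L.
t_c = (1/1.258) ln[(1.53/0.272)(1 − 1.837×1.258/(0.272×11.91))] = 0.7949 × ln(1.614) = 0.3803 d.
D_c = (0.272/1.53) × 11.91 × e^(−0.272×0.3803) = 0.1778 × 11.91 × 0.9017 = 1.910 mg/L.
Minimum DO = 8.21 − 1.910 = 6.300 mg/L.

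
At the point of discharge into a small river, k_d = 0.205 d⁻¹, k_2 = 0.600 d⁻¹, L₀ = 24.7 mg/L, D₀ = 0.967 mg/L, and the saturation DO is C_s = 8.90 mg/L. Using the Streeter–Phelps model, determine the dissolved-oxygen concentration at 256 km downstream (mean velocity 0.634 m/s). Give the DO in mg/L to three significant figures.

Travel time t = x/v = 256 km / (0.634 m/s) = 256000 m / 0.634 m/s = 403800 s = 4.673 d.
k_d L₀/(k_2−k_d) = 0.205×24.7/(0.600−0.205) = 5.063/0.3950 = 12.82 mg/L.
e^(−k_d t) = e^(−0.205×4.673) = 0.3836; e^(−k_2 t) = e^(−0.600×4.673) = 0.06056.
D = 12.82 × (0.3836 − 0.06056) + 0.967 × 0.06056 = 4.141 + 0.05856 = 4.200 mg/L.
DO = C_s − D = 8.90 − 4.200 = 4.700 mg/L.

DO ≈ 4.70 mg/L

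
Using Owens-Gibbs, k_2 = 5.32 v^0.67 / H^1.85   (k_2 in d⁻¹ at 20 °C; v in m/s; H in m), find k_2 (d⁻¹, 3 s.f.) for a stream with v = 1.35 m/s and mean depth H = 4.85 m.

k_2 = 5.32 × 1.35^0.67 / 4.85^1.85 = 5.32 × 1.223 / 18.56 = 0.3504 d⁻¹.

k_2 ≈ 0.350 d⁻¹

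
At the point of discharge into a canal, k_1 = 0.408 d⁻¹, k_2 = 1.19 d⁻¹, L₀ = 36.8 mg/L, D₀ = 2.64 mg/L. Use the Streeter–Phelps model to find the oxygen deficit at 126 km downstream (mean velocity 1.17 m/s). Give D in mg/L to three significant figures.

D ≈ 7.79 mg/L

Travel time t = x/v = 126 km / (1.17 m/s) = 126000 m / 1.17 m/s = 107700 s = 1.246 d.
k_1 L₀/(k_2−k_1) = 0.408×36.8/(1.19−0.408) = 15.01/0.7820 = 19.20 mg/L.
e^(−k_1 t) = e^(−0.408×1.246) = 0.6014; e^(−k_2 t) = e^(−1.19×1.246) = 0.2269.
D = 19.20 × (0.6014 − 0.2269) + 2.64 × 0.2269 = 7.190 + 0.5990 = 7.789 mg/L.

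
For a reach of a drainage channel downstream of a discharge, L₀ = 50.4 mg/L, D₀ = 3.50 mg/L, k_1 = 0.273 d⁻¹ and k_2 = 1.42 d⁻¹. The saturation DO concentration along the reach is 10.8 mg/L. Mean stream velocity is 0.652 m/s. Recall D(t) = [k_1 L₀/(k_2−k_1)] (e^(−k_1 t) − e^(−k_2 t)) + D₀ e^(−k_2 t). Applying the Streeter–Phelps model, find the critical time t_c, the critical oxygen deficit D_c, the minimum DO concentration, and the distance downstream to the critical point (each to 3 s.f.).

t_c = [1/(k_2−k_1)] ln[(k_2/k_1)(1 − D₀(k_2−k_1)/(k_1 L₀))]
= [1/(1.42−0.273)] ln[(1.42/0.273)(1 − 3.50×1.147/(0.273×50.4))]
= (1/1.147) ln[5.201 × 0.7082] = 0.8718 × ln(3.684) = 0.8718 × 1.304 = 1.137 d.
D_c = (k_1/k_2) L₀ e^(−k_1 t_c) = (0.273/1.42) × 50.4 × e^(−0.273×1.137) = 0.1923 × 50.4 × 0.7332 = 7.104 mg/L.
Minimum DO = C_s − D_c = 10.8 − 7.104 = 3.696 mg/L.
x_c = v t_c = 0.652 m/s × 1.137 d × 86400 s/d = 64040 m ≈ 64.0 km.

t_c ≈ 1.14 d; D_c ≈ 7.10 mg/L; min DO ≈ 3.70 mg/L; x_c ≈ 64.0 km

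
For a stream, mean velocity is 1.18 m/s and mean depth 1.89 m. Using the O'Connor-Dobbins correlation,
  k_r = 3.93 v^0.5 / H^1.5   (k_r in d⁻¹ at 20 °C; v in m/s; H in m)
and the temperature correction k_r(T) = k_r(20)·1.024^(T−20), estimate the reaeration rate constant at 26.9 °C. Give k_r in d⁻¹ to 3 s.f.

k_r ≈ 1.94 d⁻¹

k_r(20) = 3.93 × 1.18^0.5 / 1.89^1.5 = 3.93 × 1.086 / 2.598 = 1.643 d⁻¹.
k_r(26.9) = 1.643 × 1.024^(26.9−20) = 1.643 × 1.178 = 1.935 d⁻¹.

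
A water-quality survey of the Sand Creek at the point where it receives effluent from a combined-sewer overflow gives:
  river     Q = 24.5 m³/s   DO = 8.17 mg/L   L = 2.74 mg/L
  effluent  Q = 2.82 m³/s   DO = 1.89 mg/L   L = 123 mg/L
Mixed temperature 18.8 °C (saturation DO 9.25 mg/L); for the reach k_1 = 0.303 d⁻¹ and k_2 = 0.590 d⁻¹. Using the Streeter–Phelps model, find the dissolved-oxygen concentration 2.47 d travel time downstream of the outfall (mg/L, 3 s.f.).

Mixed DO = (24.5×8.17 + 2.82×1.89)/(24.5+2.82) = 205.5/27.32 = 7.522 mg/L.
Mixed L₀ = (24.5×2.74 + 2.82×123)/(27.32) = 414.0/27.32 = 15.15 mg/L.
Initial deficit D₀ = C_s − DO₀ = 9.25 − 7.522 = 1.728 mg/L.
D(2.47) = [0.303×15.15/(0.590−0.303)](e^(−0.303×2.47) − e^(−0.590×2.47)) + 1.728 e^(−0.590×2.47)
= 16.00 × (0.4731 − 0.2329) + 1.728 × 0.2329 = 4.246 mg/L.
DO = 9.25 − 4.246 = 5.004 mg/L.

DO ≈ 5.00 mg/L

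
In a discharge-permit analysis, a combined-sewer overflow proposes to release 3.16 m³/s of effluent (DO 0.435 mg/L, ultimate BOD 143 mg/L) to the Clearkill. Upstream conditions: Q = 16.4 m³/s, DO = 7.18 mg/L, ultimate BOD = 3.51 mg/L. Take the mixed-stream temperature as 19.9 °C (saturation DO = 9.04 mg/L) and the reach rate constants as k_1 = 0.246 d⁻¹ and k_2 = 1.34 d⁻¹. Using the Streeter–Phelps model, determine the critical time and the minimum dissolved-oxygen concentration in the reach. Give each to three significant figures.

Mixed DO = (16.4×7.18 + 3.16×0.435)/(16.4+3.16) = 119.1/19.56 = 6.090 mg/L.
Mixed L₀ = (16.4×3.51 + 3.16×143)/(19.56) = 509.4/19.56 = 26.05 mg/L.
Initial deficit D₀ = C_s − DO₀ = 9.04 − 6.090 = 2.950 mg/L.
t_c = (1/1.094) ln[(1.34/0.246)(1 − 2.950×1.094/(0.246×26.05))] = 0.9141 × ln(2.704) = 0.9092 d.
D_c = (0.246/1.34) × 26.05 × e^(−0.246×0.9092) = 0.1836 × 26.05 × 0.7996 = 3.823 mg/L.
Minimum DO = 9.04 − 3.823 = 5.217 mg/L.

t_c ≈ 0.909 d; minimum DO ≈ 5.22 mg/L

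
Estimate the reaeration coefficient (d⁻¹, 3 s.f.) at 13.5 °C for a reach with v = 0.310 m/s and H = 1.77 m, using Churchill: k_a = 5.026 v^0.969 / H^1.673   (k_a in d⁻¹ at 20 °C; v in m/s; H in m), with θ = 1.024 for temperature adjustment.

k_a(20) = 5.026 × 0.310^0.969 / 1.77^1.673 = 5.026 × 0.3215 / 2.599 = 0.6216 d⁻¹.
k_a(13.5) = 0.6216 × 1.024^(13.5−20) = 0.6216 × 0.8571 = 0.5328 d⁻¹.

k_a ≈ 0.533 d⁻¹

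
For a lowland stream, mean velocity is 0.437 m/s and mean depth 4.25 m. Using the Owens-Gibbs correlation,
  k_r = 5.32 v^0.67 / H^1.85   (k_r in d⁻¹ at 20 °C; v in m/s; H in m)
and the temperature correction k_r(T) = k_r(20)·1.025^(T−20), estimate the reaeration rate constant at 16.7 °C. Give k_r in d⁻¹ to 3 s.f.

k_r ≈ 0.194 d⁻¹

k_r(20) = 5.32 × 0.437^0.67 / 4.25^1.85 = 5.32 × 0.5743 / 14.54 = 0.2101 d⁻¹.
k_r(16.7) = 0.2101 × 1.025^(16.7−20) = 0.2101 × 0.9217 = 0.1937 d⁻¹.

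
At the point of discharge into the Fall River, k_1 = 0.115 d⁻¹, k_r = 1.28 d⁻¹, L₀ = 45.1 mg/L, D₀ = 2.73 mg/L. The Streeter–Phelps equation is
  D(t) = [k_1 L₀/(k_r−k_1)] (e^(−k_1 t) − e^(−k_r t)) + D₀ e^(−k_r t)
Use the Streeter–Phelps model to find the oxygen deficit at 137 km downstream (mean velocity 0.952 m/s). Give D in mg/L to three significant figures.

D ≈ 3.47 mg/L

Travel time t = x/v = 137 km / (0.952 m/s) = 137000 m / 0.952 m/s = 143900 s = 1.666 d.
k_1 L₀/(k_r−k_1) = 0.115×45.1/(1.28−0.115) = 5.187/1.165 = 4.452 mg/L.
e^(−k_1 t) = e^(−0.115×1.666) = 0.8257; e^(−k_r t) = e^(−1.28×1.666) = 0.1186.
D = 4.452 × (0.8257 − 0.1186) + 2.73 × 0.1186 = 3.148 + 0.3238 = 3.472 mg/L.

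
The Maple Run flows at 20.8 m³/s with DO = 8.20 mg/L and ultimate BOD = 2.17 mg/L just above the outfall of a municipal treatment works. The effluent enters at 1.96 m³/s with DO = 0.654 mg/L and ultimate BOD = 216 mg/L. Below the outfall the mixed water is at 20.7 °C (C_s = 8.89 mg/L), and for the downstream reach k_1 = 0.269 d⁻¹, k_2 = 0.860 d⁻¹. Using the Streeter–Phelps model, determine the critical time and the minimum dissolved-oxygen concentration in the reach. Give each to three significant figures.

Mixed DO = (20.8×8.20 + 1.96×0.654)/(20.8+1.96) = 171.8/22.76 = 7.550 mg/L.
Mixed L₀ = (20.8×2.17 + 1.96×216)/(22.76) = 468.5/22.76 = 20.58 mg/L.
Initial deficit D₀ = C_s − DO₀ = 8.89 − 7.550 = 1.340 mg/L.
t_c = (1/0.5910) ln[(0.860/0.269)(1 − 1.340×0.5910/(0.269×20.58))] = 1.692 × ln(2.740) = 1.705 d.
D_c = (0.269/0.860) × 20.58 × e^(−0.269×1.705) = 0.3128 × 20.58 × 0.6321 = 4.070 mg/L.
Minimum DO = 8.89 − 4.070 = 4.820 mg/L.

t_c ≈ 1.71 d; minimum DO ≈ 4.82 mg/L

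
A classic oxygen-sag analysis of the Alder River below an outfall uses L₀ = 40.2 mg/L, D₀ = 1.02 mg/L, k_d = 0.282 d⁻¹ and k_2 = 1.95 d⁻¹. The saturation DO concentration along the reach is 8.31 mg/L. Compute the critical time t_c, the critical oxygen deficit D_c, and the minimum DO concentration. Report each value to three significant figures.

With k_2/k_d = 6.915 and 1 − D₀(k_2−k_d)/(k_d L₀) = 0.8499,
t_c = ln(6.915 × 0.8499) / (1.95 − 0.282) = ln(5.877) / 1.668 = 1.771/1.668 = 1.062 d.
L(t_c) = L₀ e^(−k_d t_c) = 40.2 × 0.7412 = 29.80 mg/L, and at the critical point k_2 D_c = k_d L, so D_c = (0.282/1.95) × 29.80 = 4.309 mg/L.
Minimum DO = C_s − D_c = 8.31 − 4.309 = 4.001 mg/L.

t_c ≈ 1.06 d; D_c ≈ 4.31 mg/L; min DO ≈ 4.00 mg/L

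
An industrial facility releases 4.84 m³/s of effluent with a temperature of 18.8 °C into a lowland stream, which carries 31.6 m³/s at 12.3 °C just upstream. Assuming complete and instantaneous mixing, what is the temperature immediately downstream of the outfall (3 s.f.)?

Flow-weighted mixing: C = (Q_r C_r + Q_w C_w)/(Q_r + Q_w)
= (31.6×12.3 + 4.84×18.8)/(31.6 + 4.84) = 479.7/36.44 = 13.16 °C.

13.2 °C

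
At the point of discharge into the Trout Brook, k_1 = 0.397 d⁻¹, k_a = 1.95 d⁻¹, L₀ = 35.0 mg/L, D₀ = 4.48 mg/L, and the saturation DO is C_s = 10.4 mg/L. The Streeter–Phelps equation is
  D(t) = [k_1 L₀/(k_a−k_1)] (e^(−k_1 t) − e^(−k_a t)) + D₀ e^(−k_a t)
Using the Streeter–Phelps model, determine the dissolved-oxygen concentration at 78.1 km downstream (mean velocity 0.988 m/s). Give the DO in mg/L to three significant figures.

DO ≈ 4.93 mg/L

Travel time t = x/v = 78.1 km / (0.988 m/s) = 78100 m / 0.988 m/s = 79050 s = 0.9149 d.
k_1 L₀/(k_a−k_1) = 0.397×35.0/(1.95−0.397) = 13.90/1.553 = 8.947 mg/L.
e^(−k_1 t) = e^(−0.397×0.9149) = 0.6954; e^(−k_a t) = e^(−1.95×0.9149) = 0.1680.
D = 8.947 × (0.6954 − 0.1680) + 4.48 × 0.1680 = 4.719 + 0.7524 = 5.472 mg/L.
DO = C_s − D = 10.4 − 5.472 = 4.928 mg/L.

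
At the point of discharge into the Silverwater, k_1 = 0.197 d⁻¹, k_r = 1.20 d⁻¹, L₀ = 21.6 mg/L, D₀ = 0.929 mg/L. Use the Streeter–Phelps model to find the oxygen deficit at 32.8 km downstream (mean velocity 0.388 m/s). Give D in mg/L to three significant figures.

Travel time t = x/v = 32.8 km / (0.388 m/s) = 32800 m / 0.388 m/s = 84540 s = 0.9784 d.
k_1 L₀/(k_r−k_1) = 0.197×21.6/(1.20−0.197) = 4.255/1.003 = 4.242 mg/L.
e^(−k_1 t) = e^(−0.197×0.9784) = 0.8247; e^(−k_r t) = e^(−1.20×0.9784) = 0.3091.
D = 4.242 × (0.8247 − 0.3091) + 0.929 × 0.3091 = 2.187 + 0.2871 = 2.475 mg/L.

D ≈ 2.47 mg/L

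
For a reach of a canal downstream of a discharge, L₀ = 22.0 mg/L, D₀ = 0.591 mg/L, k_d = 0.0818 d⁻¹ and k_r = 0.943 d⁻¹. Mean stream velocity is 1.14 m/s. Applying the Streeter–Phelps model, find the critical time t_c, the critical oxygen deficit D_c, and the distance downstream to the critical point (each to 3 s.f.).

t_c ≈ 2.45 d; D_c ≈ 1.56 mg/L; x_c ≈ 242 km

With k_r/k_d = 11.53 and 1 − D₀(k_r−k_d)/(k_d L₀) = 0.7172,
t_c = ln(11.53 × 0.7172) / (0.943 − 0.0818) = ln(8.268) / 0.8612 = 2.112/0.8612 = 2.453 d.
D_c = (k_d/k_r) L₀ e^(−k_d t_c) = (0.0818/0.943) × 22.0 × e^(−0.0818×2.453) = 0.08674 × 22.0 × 0.8182 = 1.561 mg/L.
x_c = v t_c = 1.14 m/s × 2.453 d × 86400 s/d = 241600 m ≈ 242 km.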